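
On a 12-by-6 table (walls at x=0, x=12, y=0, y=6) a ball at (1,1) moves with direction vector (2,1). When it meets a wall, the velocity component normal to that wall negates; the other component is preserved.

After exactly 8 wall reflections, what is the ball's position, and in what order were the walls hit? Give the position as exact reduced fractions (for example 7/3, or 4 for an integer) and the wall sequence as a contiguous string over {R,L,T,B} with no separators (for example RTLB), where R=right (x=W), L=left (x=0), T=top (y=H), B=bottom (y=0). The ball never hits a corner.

Final position: (0,1/2)
Wall sequence: TRBLTRBL

1. t=5 → T at (11,6); v=(2,-1)
2. t=1/2 → R at (12,11/2); v=(-2,-1)
3. t=11/2 → B at (1,0); v=(-2,1)
4. t=1/2 → L at (0,1/2); v=(2,1)
5. t=11/2 → T at (11,6); v=(2,-1)
6. t=1/2 → R at (12,11/2); v=(-2,-1)
7. t=11/2 → B at (1,0); v=(-2,1)
8. t=1/2 → L at (0,1/2); v=(2,1)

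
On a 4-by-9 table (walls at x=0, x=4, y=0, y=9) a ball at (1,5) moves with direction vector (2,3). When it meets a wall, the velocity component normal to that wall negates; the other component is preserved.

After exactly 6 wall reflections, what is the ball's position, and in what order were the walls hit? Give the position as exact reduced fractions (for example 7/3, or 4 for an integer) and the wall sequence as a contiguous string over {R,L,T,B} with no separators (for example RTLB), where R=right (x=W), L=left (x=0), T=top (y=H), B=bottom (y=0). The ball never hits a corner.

Final position: (1/3,9)
Wall sequence: TRLBRT

1. t=4/3 → T at (11/3,9); v=(2,-3)
2. t=1/6 → R at (4,17/2); v=(-2,-3)
3. t=2 → L at (0,5/2); v=(2,-3)
4. t=5/6 → B at (5/3,0); v=(2,3)
5. t=7/6 → R at (4,7/2); v=(-2,3)
6. t=11/6 → T at (1/3,9); v=(-2,-3)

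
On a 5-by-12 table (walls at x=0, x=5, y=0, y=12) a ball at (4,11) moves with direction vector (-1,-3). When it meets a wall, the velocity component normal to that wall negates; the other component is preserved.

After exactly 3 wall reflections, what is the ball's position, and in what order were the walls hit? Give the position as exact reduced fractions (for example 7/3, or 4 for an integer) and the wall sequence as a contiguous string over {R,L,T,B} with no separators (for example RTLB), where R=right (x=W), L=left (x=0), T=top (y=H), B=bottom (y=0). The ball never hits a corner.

Final position: (11/3,12)
Wall sequence: BLT

1. t=11/3 → B at (1/3,0); v=(-1,3)
2. t=1/3 → L at (0,1); v=(1,3)
3. t=11/3 → T at (11/3,12); v=(1,-3)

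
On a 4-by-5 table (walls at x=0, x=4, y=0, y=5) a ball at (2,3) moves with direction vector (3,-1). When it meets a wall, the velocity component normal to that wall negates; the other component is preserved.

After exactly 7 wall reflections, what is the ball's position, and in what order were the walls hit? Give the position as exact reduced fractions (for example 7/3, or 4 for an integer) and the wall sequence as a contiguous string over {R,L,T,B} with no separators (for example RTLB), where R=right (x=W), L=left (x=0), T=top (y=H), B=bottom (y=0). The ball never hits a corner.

Final position: (0,13/3)
Wall sequence: RLBRLRL

1. t=2/3 → R at (4,7/3); v=(-3,-1)
2. t=4/3 → L at (0,1); v=(3,-1)
3. t=1 → B at (3,0); v=(3,1)
4. t=1/3 → R at (4,1/3); v=(-3,1)
5. t=4/3 → L at (0,5/3); v=(3,1)
6. t=4/3 → R at (4,3); v=(-3,1)
7. t=4/3 → L at (0,13/3); v=(3,1)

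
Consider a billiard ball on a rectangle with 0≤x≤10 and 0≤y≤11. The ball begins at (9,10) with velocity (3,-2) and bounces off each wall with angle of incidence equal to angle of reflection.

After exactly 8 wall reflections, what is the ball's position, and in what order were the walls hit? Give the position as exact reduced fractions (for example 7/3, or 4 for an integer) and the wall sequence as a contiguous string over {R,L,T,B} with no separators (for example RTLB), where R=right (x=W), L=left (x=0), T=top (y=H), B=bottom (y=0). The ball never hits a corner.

1. t=1/3 → R at (10,28/3); v=(-3,-2)
2. t=10/3 → L at (0,8/3); v=(3,-2)
3. t=4/3 → B at (4,0); v=(3,2)
4. t=2 → R at (10,4); v=(-3,2)
5. t=10/3 → L at (0,32/3); v=(3,2)
6. t=1/6 → T at (1/2,11); v=(3,-2)
7. t=19/6 → R at (10,14/3); v=(-3,-2)
8. t=7/3 → B at (3,0); v=(-3,2)

Final position: (3,0)
Wall sequence: RLBRLTRB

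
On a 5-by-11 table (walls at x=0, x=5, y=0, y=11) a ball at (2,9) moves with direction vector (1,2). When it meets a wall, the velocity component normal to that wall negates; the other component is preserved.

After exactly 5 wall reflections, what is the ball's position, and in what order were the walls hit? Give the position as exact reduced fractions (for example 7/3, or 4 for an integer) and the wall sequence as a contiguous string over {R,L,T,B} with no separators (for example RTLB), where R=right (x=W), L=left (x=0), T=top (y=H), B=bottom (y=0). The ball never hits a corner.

Final position: (4,11)
Wall sequence: TRBLT

1. t=1 → T at (3,11); v=(1,-2)
2. t=2 → R at (5,7); v=(-1,-2)
3. t=7/2 → B at (3/2,0); v=(-1,2)
4. t=3/2 → L at (0,3); v=(1,2)
5. t=4 → T at (4,11); v=(1,-2)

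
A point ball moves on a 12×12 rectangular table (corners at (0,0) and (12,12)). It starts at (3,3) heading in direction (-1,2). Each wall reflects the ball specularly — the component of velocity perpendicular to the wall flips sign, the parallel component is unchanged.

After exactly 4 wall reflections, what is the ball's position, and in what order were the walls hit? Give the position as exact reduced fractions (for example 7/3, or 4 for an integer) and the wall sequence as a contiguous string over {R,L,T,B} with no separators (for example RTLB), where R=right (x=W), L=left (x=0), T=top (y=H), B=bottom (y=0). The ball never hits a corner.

Final position: (12,9)
Wall sequence: LTBR

1. t=3 → L at (0,9); v=(1,2)
2. t=3/2 → T at (3/2,12); v=(1,-2)
3. t=6 → B at (15/2,0); v=(1,2)
4. t=9/2 → R at (12,9); v=(-1,2)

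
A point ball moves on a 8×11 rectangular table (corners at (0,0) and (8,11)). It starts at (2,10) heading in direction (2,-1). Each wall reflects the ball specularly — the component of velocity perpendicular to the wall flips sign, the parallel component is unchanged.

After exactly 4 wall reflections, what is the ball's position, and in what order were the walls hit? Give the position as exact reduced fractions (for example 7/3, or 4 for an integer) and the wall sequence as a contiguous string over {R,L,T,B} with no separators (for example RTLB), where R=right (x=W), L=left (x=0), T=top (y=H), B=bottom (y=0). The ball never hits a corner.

Final position: (8,1)
Wall sequence: RLBR

1. t=3 → R at (8,7); v=(-2,-1)
2. t=4 → L at (0,3); v=(2,-1)
3. t=3 → B at (6,0); v=(2,1)
4. t=1 → R at (8,1); v=(-2,1)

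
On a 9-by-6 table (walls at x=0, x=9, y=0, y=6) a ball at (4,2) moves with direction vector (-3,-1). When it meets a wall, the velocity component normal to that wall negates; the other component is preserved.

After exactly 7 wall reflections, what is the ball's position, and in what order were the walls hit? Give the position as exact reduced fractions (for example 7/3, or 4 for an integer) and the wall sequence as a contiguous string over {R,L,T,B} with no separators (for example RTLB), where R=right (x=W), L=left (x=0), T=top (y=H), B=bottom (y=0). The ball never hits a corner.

1. t=4/3 → L at (0,2/3); v=(3,-1)
2. t=2/3 → B at (2,0); v=(3,1)
3. t=7/3 → R at (9,7/3); v=(-3,1)
4. t=3 → L at (0,16/3); v=(3,1)
5. t=2/3 → T at (2,6); v=(3,-1)
6. t=7/3 → R at (9,11/3); v=(-3,-1)
7. t=3 → L at (0,2/3); v=(3,-1)

Final position: (0,2/3)
Wall sequence: LBRLTRL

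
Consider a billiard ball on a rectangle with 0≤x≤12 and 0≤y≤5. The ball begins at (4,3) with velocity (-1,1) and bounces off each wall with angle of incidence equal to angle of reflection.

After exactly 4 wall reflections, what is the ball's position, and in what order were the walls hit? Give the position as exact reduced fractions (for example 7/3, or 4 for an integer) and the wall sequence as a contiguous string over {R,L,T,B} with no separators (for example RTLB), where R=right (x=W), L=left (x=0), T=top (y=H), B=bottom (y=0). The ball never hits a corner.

Final position: (8,5)
Wall sequence: TLBT

1. t=2 → T at (2,5); v=(-1,-1)
2. t=2 → L at (0,3); v=(1,-1)
3. t=3 → B at (3,0); v=(1,1)
4. t=5 → T at (8,5); v=(1,-1)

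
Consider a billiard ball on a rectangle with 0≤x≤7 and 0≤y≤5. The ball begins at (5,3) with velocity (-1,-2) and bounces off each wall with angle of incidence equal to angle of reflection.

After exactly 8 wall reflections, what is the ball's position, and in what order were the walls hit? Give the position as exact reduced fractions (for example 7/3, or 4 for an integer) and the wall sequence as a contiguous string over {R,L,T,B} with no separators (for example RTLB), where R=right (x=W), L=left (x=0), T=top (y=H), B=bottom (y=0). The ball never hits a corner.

Final position: (5,5)
Wall sequence: BTLBTBRT

1. t=3/2 → B at (7/2,0); v=(-1,2)
2. t=5/2 → T at (1,5); v=(-1,-2)
3. t=1 → L at (0,3); v=(1,-2)
4. t=3/2 → B at (3/2,0); v=(1,2)
5. t=5/2 → T at (4,5); v=(1,-2)
6. t=5/2 → B at (13/2,0); v=(1,2)
7. t=1/2 → R at (7,1); v=(-1,2)
8. t=2 → T at (5,5); v=(-1,-2)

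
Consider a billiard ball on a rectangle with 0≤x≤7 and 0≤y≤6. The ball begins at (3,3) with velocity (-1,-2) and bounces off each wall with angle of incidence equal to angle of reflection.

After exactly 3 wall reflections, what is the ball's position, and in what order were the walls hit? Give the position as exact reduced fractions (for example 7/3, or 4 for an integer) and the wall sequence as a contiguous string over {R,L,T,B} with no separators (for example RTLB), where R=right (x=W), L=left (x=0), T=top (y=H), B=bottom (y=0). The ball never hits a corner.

1. t=3/2 → B at (3/2,0); v=(-1,2)
2. t=3/2 → L at (0,3); v=(1,2)
3. t=3/2 → T at (3/2,6); v=(1,-2)

Final position: (3/2,6)
Wall sequence: BLT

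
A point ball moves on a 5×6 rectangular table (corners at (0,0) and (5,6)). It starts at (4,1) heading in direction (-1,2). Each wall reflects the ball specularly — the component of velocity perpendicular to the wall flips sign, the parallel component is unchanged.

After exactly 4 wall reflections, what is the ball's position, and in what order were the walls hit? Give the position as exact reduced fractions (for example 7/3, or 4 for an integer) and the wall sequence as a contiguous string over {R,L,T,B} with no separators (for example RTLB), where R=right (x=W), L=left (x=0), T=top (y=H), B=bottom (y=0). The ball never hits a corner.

1. t=5/2 → T at (3/2,6); v=(-1,-2)
2. t=3/2 → L at (0,3); v=(1,-2)
3. t=3/2 → B at (3/2,0); v=(1,2)
4. t=3 → T at (9/2,6); v=(1,-2)

Final position: (9/2,6)
Wall sequence: TLBT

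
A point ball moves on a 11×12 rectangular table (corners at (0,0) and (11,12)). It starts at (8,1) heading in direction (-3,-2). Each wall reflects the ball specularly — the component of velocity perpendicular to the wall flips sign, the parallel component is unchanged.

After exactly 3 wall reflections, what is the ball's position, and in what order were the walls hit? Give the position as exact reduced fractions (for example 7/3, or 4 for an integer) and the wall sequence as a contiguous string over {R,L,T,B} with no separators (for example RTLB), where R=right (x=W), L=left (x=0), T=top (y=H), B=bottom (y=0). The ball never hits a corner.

1. t=1/2 → B at (13/2,0); v=(-3,2)
2. t=13/6 → L at (0,13/3); v=(3,2)
3. t=11/3 → R at (11,35/3); v=(-3,2)

Final position: (11,35/3)
Wall sequence: BLR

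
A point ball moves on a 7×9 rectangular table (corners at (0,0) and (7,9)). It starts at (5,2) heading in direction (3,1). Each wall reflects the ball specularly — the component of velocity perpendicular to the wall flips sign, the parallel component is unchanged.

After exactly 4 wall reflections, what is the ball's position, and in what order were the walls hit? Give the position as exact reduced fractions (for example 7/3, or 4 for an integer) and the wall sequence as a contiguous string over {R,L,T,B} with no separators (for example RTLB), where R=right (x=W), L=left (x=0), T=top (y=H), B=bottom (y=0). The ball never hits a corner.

Final position: (2,9)
Wall sequence: RLRT

1. t=2/3 → R at (7,8/3); v=(-3,1)
2. t=7/3 → L at (0,5); v=(3,1)
3. t=7/3 → R at (7,22/3); v=(-3,1)
4. t=5/3 → T at (2,9); v=(-3,-1)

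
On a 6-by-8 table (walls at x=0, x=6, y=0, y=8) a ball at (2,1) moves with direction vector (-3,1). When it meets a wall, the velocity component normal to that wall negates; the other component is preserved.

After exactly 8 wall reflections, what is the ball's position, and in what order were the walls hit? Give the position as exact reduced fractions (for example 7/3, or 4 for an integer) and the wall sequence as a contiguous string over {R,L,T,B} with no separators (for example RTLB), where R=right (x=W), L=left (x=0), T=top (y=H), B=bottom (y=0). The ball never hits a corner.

Final position: (0,7/3)
Wall sequence: LRLRTLRL

1. t=2/3 → L at (0,5/3); v=(3,1)
2. t=2 → R at (6,11/3); v=(-3,1)
3. t=2 → L at (0,17/3); v=(3,1)
4. t=2 → R at (6,23/3); v=(-3,1)
5. t=1/3 → T at (5,8); v=(-3,-1)
6. t=5/3 → L at (0,19/3); v=(3,-1)
7. t=2 → R at (6,13/3); v=(-3,-1)
8. t=2 → L at (0,7/3); v=(3,-1)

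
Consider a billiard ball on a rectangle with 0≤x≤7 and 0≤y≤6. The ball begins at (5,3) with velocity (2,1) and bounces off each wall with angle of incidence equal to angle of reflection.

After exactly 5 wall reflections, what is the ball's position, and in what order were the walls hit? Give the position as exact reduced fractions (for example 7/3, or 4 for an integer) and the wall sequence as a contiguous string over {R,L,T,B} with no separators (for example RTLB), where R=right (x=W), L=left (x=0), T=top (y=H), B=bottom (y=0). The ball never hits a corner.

1. t=1 → R at (7,4); v=(-2,1)
2. t=2 → T at (3,6); v=(-2,-1)
3. t=3/2 → L at (0,9/2); v=(2,-1)
4. t=7/2 → R at (7,1); v=(-2,-1)
5. t=1 → B at (5,0); v=(-2,1)

Final position: (5,0)
Wall sequence: RTLRB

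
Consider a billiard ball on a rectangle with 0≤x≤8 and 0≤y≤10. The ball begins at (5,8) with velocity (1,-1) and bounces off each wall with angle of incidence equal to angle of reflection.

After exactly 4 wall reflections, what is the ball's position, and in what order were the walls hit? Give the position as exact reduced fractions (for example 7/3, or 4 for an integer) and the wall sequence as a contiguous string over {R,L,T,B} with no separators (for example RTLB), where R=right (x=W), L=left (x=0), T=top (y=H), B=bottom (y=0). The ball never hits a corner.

1. t=3 → R at (8,5); v=(-1,-1)
2. t=5 → B at (3,0); v=(-1,1)
3. t=3 → L at (0,3); v=(1,1)
4. t=7 → T at (7,10); v=(1,-1)

Final position: (7,10)
Wall sequence: RBLT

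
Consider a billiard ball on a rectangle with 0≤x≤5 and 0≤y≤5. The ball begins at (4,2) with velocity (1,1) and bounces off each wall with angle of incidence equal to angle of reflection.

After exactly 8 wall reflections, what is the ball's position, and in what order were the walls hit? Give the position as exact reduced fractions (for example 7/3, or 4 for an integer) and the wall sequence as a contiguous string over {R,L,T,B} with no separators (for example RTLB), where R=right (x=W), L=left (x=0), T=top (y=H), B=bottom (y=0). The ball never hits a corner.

1. t=1 → R at (5,3); v=(-1,1)
2. t=2 → T at (3,5); v=(-1,-1)
3. t=3 → L at (0,2); v=(1,-1)
4. t=2 → B at (2,0); v=(1,1)
5. t=3 → R at (5,3); v=(-1,1)
6. t=2 → T at (3,5); v=(-1,-1)
7. t=3 → L at (0,2); v=(1,-1)
8. t=2 → B at (2,0); v=(1,1)

Final position: (2,0)
Wall sequence: RTLBRTLB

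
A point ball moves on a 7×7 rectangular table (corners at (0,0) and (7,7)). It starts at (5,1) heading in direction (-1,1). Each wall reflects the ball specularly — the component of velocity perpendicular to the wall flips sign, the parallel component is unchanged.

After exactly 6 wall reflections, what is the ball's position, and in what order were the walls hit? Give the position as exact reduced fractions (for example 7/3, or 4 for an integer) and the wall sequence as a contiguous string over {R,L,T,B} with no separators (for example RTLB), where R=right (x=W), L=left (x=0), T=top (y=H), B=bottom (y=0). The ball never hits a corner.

1. t=5 → L at (0,6); v=(1,1)
2. t=1 → T at (1,7); v=(1,-1)
3. t=6 → R at (7,1); v=(-1,-1)
4. t=1 → B at (6,0); v=(-1,1)
5. t=6 → L at (0,6); v=(1,1)
6. t=1 → T at (1,7); v=(1,-1)

Final position: (1,7)
Wall sequence: LTRBLT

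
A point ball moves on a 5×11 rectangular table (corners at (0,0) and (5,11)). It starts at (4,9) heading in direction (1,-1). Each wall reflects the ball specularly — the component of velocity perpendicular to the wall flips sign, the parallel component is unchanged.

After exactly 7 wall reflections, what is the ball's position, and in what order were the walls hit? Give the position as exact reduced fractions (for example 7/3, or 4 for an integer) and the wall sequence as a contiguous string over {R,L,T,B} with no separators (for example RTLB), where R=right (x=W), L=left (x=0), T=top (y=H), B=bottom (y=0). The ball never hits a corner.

1. t=1 → R at (5,8); v=(-1,-1)
2. t=5 → L at (0,3); v=(1,-1)
3. t=3 → B at (3,0); v=(1,1)
4. t=2 → R at (5,2); v=(-1,1)
5. t=5 → L at (0,7); v=(1,1)
6. t=4 → T at (4,11); v=(1,-1)
7. t=1 → R at (5,10); v=(-1,-1)

Final position: (5,10)
Wall sequence: RLBRLTR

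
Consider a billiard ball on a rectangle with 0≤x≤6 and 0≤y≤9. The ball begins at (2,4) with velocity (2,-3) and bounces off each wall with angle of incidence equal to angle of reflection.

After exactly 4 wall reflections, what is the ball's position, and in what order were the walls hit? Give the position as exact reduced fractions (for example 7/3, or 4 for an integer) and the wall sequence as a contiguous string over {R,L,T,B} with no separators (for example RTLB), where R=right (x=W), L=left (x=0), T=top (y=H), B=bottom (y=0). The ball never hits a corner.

Final position: (0,7)
Wall sequence: BRTL

1. t=4/3 → B at (14/3,0); v=(2,3)
2. t=2/3 → R at (6,2); v=(-2,3)
3. t=7/3 → T at (4/3,9); v=(-2,-3)
4. t=2/3 → L at (0,7); v=(2,-3)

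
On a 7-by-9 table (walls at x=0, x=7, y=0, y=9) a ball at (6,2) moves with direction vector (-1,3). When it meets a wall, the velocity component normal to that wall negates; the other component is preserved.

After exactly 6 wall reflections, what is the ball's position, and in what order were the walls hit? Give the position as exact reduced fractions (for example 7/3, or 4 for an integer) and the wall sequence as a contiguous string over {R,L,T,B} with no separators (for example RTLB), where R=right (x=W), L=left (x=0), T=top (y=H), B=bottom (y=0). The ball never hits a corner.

1. t=7/3 → T at (11/3,9); v=(-1,-3)
2. t=3 → B at (2/3,0); v=(-1,3)
3. t=2/3 → L at (0,2); v=(1,3)
4. t=7/3 → T at (7/3,9); v=(1,-3)
5. t=3 → B at (16/3,0); v=(1,3)
6. t=5/3 → R at (7,5); v=(-1,3)

Final position: (7,5)
Wall sequence: TBLTBR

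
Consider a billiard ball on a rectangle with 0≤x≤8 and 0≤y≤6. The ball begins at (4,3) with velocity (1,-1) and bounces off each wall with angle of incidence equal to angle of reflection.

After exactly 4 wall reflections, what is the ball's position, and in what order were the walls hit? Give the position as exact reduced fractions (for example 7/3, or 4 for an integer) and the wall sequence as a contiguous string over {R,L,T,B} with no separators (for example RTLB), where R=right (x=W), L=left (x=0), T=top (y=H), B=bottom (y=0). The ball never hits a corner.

Final position: (0,3)
Wall sequence: BRTL

1. t=3 → B at (7,0); v=(1,1)
2. t=1 → R at (8,1); v=(-1,1)
3. t=5 → T at (3,6); v=(-1,-1)
4. t=3 → L at (0,3); v=(1,-1)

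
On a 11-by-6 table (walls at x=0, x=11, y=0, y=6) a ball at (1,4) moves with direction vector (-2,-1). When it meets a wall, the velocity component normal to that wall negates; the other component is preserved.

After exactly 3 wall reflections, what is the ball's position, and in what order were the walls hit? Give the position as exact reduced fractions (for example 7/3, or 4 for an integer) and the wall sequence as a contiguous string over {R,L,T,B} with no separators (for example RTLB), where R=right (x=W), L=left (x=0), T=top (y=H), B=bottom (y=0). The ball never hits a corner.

Final position: (11,2)
Wall sequence: LBR

1. t=1/2 → L at (0,7/2); v=(2,-1)
2. t=7/2 → B at (7,0); v=(2,1)
3. t=2 → R at (11,2); v=(-2,1)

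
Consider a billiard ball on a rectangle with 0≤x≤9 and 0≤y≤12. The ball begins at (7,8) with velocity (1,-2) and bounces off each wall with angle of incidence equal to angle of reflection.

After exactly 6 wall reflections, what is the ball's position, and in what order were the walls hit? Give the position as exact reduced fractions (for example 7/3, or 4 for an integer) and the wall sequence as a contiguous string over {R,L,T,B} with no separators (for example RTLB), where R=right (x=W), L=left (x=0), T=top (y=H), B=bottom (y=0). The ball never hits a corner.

Final position: (9,8)
Wall sequence: RBTLBR

1. t=2 → R at (9,4); v=(-1,-2)
2. t=2 → B at (7,0); v=(-1,2)
3. t=6 → T at (1,12); v=(-1,-2)
4. t=1 → L at (0,10); v=(1,-2)
5. t=5 → B at (5,0); v=(1,2)
6. t=4 → R at (9,8); v=(-1,2)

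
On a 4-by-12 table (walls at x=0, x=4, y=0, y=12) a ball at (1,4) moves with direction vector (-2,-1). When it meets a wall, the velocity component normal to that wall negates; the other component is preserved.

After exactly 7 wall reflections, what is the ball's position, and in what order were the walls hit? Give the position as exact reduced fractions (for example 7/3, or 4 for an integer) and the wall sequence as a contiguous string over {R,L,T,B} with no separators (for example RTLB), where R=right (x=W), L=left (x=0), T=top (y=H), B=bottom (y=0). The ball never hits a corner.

1. t=1/2 → L at (0,7/2); v=(2,-1)
2. t=2 → R at (4,3/2); v=(-2,-1)
3. t=3/2 → B at (1,0); v=(-2,1)
4. t=1/2 → L at (0,1/2); v=(2,1)
5. t=2 → R at (4,5/2); v=(-2,1)
6. t=2 → L at (0,9/2); v=(2,1)
7. t=2 → R at (4,13/2); v=(-2,1)

Final position: (4,13/2)
Wall sequence: LRBLRLR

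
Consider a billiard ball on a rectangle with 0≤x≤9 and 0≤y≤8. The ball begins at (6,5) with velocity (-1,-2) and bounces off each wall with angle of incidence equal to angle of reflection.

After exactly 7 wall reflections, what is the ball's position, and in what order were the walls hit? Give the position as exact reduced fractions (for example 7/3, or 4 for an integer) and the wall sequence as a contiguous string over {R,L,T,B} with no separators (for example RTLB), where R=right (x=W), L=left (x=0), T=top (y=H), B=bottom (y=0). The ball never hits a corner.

1. t=5/2 → B at (7/2,0); v=(-1,2)
2. t=7/2 → L at (0,7); v=(1,2)
3. t=1/2 → T at (1/2,8); v=(1,-2)
4. t=4 → B at (9/2,0); v=(1,2)
5. t=4 → T at (17/2,8); v=(1,-2)
6. t=1/2 → R at (9,7); v=(-1,-2)
7. t=7/2 → B at (11/2,0); v=(-1,2)

Final position: (11/2,0)
Wall sequence: BLTBTRB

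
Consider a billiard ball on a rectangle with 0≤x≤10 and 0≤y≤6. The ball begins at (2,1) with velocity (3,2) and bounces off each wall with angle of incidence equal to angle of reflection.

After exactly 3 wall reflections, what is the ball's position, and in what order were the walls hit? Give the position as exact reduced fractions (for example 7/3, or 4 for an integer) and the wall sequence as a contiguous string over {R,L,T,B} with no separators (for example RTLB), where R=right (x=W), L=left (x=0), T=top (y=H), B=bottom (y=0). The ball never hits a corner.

1. t=5/2 → T at (19/2,6); v=(3,-2)
2. t=1/6 → R at (10,17/3); v=(-3,-2)
3. t=17/6 → B at (3/2,0); v=(-3,2)

Final position: (3/2,0)
Wall sequence: TRB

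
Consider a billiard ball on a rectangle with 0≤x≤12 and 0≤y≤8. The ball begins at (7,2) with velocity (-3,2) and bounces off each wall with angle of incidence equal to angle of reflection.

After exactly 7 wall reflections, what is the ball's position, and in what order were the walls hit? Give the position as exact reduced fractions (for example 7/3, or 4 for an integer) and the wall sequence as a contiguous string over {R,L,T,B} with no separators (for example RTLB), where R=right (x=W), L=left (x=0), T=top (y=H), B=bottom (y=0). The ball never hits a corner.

1. t=7/3 → L at (0,20/3); v=(3,2)
2. t=2/3 → T at (2,8); v=(3,-2)
3. t=10/3 → R at (12,4/3); v=(-3,-2)
4. t=2/3 → B at (10,0); v=(-3,2)
5. t=10/3 → L at (0,20/3); v=(3,2)
6. t=2/3 → T at (2,8); v=(3,-2)
7. t=10/3 → R at (12,4/3); v=(-3,-2)

Final position: (12,4/3)
Wall sequence: LTRBLTR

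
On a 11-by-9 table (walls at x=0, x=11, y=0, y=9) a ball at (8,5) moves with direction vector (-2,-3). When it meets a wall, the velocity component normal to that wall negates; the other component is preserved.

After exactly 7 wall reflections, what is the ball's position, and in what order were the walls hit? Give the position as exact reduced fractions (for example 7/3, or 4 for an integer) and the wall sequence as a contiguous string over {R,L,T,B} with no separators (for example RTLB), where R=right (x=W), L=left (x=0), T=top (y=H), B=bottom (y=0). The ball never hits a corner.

1. t=5/3 → B at (14/3,0); v=(-2,3)
2. t=7/3 → L at (0,7); v=(2,3)
3. t=2/3 → T at (4/3,9); v=(2,-3)
4. t=3 → B at (22/3,0); v=(2,3)
5. t=11/6 → R at (11,11/2); v=(-2,3)
6. t=7/6 → T at (26/3,9); v=(-2,-3)
7. t=3 → B at (8/3,0); v=(-2,3)

Final position: (8/3,0)
Wall sequence: BLTBRTB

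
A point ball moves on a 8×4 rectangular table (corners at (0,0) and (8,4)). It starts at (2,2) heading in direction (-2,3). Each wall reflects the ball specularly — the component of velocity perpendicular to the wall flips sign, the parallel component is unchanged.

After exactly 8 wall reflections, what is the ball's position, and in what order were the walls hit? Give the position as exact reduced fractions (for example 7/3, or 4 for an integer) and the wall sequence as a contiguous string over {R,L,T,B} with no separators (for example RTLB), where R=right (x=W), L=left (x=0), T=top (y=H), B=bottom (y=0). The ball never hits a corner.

Final position: (10/3,0)
Wall sequence: TLBTBRTB

1. t=2/3 → T at (2/3,4); v=(-2,-3)
2. t=1/3 → L at (0,3); v=(2,-3)
3. t=1 → B at (2,0); v=(2,3)
4. t=4/3 → T at (14/3,4); v=(2,-3)
5. t=4/3 → B at (22/3,0); v=(2,3)
6. t=1/3 → R at (8,1); v=(-2,3)
7. t=1 → T at (6,4); v=(-2,-3)
8. t=4/3 → B at (10/3,0); v=(-2,3)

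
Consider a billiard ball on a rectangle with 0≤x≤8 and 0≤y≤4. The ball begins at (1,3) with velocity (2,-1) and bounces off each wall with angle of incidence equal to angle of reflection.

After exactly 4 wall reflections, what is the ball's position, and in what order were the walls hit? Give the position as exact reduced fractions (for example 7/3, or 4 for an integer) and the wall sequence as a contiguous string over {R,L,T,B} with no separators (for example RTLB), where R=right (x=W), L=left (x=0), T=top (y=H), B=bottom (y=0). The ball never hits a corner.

1. t=3 → B at (7,0); v=(2,1)
2. t=1/2 → R at (8,1/2); v=(-2,1)
3. t=7/2 → T at (1,4); v=(-2,-1)
4. t=1/2 → L at (0,7/2); v=(2,-1)

Final position: (0,7/2)
Wall sequence: BRTL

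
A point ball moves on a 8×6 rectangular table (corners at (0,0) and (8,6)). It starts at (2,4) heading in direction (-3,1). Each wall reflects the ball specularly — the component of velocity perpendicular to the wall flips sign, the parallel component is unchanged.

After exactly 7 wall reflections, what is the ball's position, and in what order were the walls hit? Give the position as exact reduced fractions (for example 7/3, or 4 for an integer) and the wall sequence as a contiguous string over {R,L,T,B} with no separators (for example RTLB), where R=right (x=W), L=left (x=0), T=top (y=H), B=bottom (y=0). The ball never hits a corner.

1. t=2/3 → L at (0,14/3); v=(3,1)
2. t=4/3 → T at (4,6); v=(3,-1)
3. t=4/3 → R at (8,14/3); v=(-3,-1)
4. t=8/3 → L at (0,2); v=(3,-1)
5. t=2 → B at (6,0); v=(3,1)
6. t=2/3 → R at (8,2/3); v=(-3,1)
7. t=8/3 → L at (0,10/3); v=(3,1)

Final position: (0,10/3)
Wall sequence: LTRLBRL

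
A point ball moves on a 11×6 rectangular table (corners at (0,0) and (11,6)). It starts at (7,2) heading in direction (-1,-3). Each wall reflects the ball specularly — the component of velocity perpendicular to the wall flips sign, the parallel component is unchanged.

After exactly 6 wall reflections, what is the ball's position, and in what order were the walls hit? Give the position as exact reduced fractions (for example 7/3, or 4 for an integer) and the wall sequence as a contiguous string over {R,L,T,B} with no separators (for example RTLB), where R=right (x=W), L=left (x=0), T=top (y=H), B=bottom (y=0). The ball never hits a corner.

1. t=2/3 → B at (19/3,0); v=(-1,3)
2. t=2 → T at (13/3,6); v=(-1,-3)
3. t=2 → B at (7/3,0); v=(-1,3)
4. t=2 → T at (1/3,6); v=(-1,-3)
5. t=1/3 → L at (0,5); v=(1,-3)
6. t=5/3 → B at (5/3,0); v=(1,3)

Final position: (5/3,0)
Wall sequence: BTBTLB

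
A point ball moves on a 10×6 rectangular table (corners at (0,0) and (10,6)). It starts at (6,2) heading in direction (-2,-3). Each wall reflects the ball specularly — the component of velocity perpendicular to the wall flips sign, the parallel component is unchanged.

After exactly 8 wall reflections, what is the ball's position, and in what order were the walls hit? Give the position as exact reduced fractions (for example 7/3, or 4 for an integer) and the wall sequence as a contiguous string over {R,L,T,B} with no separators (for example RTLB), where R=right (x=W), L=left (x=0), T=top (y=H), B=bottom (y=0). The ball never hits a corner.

1. t=2/3 → B at (14/3,0); v=(-2,3)
2. t=2 → T at (2/3,6); v=(-2,-3)
3. t=1/3 → L at (0,5); v=(2,-3)
4. t=5/3 → B at (10/3,0); v=(2,3)
5. t=2 → T at (22/3,6); v=(2,-3)
6. t=4/3 → R at (10,2); v=(-2,-3)
7. t=2/3 → B at (26/3,0); v=(-2,3)
8. t=2 → T at (14/3,6); v=(-2,-3)

Final position: (14/3,6)
Wall sequence: BTLBTRBT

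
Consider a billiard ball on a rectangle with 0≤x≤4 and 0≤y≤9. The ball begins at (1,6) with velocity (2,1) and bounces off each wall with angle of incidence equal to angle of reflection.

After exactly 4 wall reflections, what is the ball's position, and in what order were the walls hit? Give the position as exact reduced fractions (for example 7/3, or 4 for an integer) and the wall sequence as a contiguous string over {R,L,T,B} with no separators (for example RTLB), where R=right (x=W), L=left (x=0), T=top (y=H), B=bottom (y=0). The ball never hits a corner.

Final position: (4,13/2)
Wall sequence: RTLR

1. t=3/2 → R at (4,15/2); v=(-2,1)
2. t=3/2 → T at (1,9); v=(-2,-1)
3. t=1/2 → L at (0,17/2); v=(2,-1)
4. t=2 → R at (4,13/2); v=(-2,-1)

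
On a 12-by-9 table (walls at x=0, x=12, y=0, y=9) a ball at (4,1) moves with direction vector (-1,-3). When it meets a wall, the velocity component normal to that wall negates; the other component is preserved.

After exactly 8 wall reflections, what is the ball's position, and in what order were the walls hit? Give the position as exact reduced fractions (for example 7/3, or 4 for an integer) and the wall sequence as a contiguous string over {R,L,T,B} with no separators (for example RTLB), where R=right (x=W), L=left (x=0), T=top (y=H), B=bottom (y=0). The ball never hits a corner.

Final position: (12,7)
Wall sequence: BTLBTBTR

1. t=1/3 → B at (11/3,0); v=(-1,3)
2. t=3 → T at (2/3,9); v=(-1,-3)
3. t=2/3 → L at (0,7); v=(1,-3)
4. t=7/3 → B at (7/3,0); v=(1,3)
5. t=3 → T at (16/3,9); v=(1,-3)
6. t=3 → B at (25/3,0); v=(1,3)
7. t=3 → T at (34/3,9); v=(1,-3)
8. t=2/3 → R at (12,7); v=(-1,-3)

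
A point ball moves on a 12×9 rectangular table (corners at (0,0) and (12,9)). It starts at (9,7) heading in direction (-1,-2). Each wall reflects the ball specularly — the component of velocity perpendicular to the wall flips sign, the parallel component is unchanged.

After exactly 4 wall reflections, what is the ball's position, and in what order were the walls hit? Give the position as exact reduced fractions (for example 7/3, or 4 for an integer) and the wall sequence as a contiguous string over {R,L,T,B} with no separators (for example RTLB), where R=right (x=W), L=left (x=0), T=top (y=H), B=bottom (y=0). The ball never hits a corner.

Final position: (7/2,0)
Wall sequence: BTLB

1. t=7/2 → B at (11/2,0); v=(-1,2)
2. t=9/2 → T at (1,9); v=(-1,-2)
3. t=1 → L at (0,7); v=(1,-2)
4. t=7/2 → B at (7/2,0); v=(1,2)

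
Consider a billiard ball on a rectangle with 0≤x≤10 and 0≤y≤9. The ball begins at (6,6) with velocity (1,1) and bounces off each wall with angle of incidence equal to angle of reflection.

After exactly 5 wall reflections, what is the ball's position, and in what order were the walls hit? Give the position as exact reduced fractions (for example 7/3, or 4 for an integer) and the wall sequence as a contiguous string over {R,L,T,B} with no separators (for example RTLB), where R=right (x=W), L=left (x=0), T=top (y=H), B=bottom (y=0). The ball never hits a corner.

1. t=3 → T at (9,9); v=(1,-1)
2. t=1 → R at (10,8); v=(-1,-1)
3. t=8 → B at (2,0); v=(-1,1)
4. t=2 → L at (0,2); v=(1,1)
5. t=7 → T at (7,9); v=(1,-1)

Final position: (7,9)
Wall sequence: TRBLT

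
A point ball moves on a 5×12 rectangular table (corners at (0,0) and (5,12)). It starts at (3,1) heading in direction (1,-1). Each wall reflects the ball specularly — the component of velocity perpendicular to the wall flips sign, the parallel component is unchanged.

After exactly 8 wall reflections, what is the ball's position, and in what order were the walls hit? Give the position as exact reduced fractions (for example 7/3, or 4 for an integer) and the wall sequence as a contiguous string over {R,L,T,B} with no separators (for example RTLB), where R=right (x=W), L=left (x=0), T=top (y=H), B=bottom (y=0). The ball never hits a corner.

1. t=1 → B at (4,0); v=(1,1)
2. t=1 → R at (5,1); v=(-1,1)
3. t=5 → L at (0,6); v=(1,1)
4. t=5 → R at (5,11); v=(-1,1)
5. t=1 → T at (4,12); v=(-1,-1)
6. t=4 → L at (0,8); v=(1,-1)
7. t=5 → R at (5,3); v=(-1,-1)
8. t=3 → B at (2,0); v=(-1,1)

Final position: (2,0)
Wall sequence: BRLRTLRB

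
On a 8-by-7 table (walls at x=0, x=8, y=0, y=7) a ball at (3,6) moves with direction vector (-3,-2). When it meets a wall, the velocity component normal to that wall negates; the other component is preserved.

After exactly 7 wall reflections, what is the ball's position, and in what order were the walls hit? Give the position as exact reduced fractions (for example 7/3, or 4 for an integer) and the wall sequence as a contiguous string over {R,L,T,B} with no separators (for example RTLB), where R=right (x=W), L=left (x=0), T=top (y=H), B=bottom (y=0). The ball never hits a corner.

Final position: (5,0)
Wall sequence: LBRLTRB

1. t=1 → L at (0,4); v=(3,-2)
2. t=2 → B at (6,0); v=(3,2)
3. t=2/3 → R at (8,4/3); v=(-3,2)
4. t=8/3 → L at (0,20/3); v=(3,2)
5. t=1/6 → T at (1/2,7); v=(3,-2)
6. t=5/2 → R at (8,2); v=(-3,-2)
7. t=1 → B at (5,0); v=(-3,2)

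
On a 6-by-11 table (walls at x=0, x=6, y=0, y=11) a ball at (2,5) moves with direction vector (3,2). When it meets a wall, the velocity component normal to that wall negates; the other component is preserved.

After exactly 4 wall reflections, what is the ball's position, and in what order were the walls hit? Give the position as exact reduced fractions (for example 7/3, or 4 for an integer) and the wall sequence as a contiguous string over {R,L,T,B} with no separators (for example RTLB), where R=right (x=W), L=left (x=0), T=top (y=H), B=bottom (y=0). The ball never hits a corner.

1. t=4/3 → R at (6,23/3); v=(-3,2)
2. t=5/3 → T at (1,11); v=(-3,-2)
3. t=1/3 → L at (0,31/3); v=(3,-2)
4. t=2 → R at (6,19/3); v=(-3,-2)

Final position: (6,19/3)
Wall sequence: RTLR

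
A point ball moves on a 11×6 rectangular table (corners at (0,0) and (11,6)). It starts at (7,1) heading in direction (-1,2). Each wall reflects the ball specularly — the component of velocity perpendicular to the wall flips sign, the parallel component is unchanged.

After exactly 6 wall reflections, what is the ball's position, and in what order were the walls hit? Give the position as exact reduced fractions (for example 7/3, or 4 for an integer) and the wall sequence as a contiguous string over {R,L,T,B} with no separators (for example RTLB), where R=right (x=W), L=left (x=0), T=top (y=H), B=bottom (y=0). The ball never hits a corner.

Final position: (15/2,6)
Wall sequence: TBLTBT

1. t=5/2 → T at (9/2,6); v=(-1,-2)
2. t=3 → B at (3/2,0); v=(-1,2)
3. t=3/2 → L at (0,3); v=(1,2)
4. t=3/2 → T at (3/2,6); v=(1,-2)
5. t=3 → B at (9/2,0); v=(1,2)
6. t=3 → T at (15/2,6); v=(1,-2)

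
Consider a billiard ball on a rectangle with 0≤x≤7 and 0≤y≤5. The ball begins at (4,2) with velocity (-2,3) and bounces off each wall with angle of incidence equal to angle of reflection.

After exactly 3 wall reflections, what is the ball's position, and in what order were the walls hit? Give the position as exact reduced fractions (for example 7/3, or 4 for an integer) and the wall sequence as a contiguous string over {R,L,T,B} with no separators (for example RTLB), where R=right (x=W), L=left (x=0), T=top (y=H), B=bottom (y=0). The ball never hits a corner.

1. t=1 → T at (2,5); v=(-2,-3)
2. t=1 → L at (0,2); v=(2,-3)
3. t=2/3 → B at (4/3,0); v=(2,3)

Final position: (4/3,0)
Wall sequence: TLB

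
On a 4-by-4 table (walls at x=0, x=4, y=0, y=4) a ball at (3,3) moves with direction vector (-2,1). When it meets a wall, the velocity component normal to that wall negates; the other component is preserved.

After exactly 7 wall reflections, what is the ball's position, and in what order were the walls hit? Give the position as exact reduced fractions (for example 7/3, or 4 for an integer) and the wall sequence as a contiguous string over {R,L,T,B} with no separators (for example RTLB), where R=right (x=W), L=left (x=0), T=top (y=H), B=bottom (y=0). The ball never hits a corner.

Final position: (1,4)
Wall sequence: TLRBLRT

1. t=1 → T at (1,4); v=(-2,-1)
2. t=1/2 → L at (0,7/2); v=(2,-1)
3. t=2 → R at (4,3/2); v=(-2,-1)
4. t=3/2 → B at (1,0); v=(-2,1)
5. t=1/2 → L at (0,1/2); v=(2,1)
6. t=2 → R at (4,5/2); v=(-2,1)
7. t=3/2 → T at (1,4); v=(-2,-1)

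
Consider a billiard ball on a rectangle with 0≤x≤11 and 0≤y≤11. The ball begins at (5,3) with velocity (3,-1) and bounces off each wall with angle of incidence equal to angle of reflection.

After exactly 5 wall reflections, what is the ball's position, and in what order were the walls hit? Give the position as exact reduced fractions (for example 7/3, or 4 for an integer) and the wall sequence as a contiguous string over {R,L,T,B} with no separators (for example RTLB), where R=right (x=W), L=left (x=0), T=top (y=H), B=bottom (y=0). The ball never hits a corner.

1. t=2 → R at (11,1); v=(-3,-1)
2. t=1 → B at (8,0); v=(-3,1)
3. t=8/3 → L at (0,8/3); v=(3,1)
4. t=11/3 → R at (11,19/3); v=(-3,1)
5. t=11/3 → L at (0,10); v=(3,1)

Final position: (0,10)
Wall sequence: RBLRL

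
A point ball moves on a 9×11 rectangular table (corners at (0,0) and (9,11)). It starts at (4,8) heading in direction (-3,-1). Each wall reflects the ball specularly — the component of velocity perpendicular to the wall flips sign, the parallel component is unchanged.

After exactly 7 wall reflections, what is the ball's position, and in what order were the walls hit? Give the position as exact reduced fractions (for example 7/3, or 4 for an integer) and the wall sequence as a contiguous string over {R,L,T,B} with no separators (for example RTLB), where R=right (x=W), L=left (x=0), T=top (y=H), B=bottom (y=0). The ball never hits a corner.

Final position: (9,25/3)
Wall sequence: LRLBRLR

1. t=4/3 → L at (0,20/3); v=(3,-1)
2. t=3 → R at (9,11/3); v=(-3,-1)
3. t=3 → L at (0,2/3); v=(3,-1)
4. t=2/3 → B at (2,0); v=(3,1)
5. t=7/3 → R at (9,7/3); v=(-3,1)
6. t=3 → L at (0,16/3); v=(3,1)
7. t=3 → R at (9,25/3); v=(-3,1)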